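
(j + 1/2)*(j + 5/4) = j^2 + 7*j/4 + 5/8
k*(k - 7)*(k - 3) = k^3 - 10*k^2 + 21*k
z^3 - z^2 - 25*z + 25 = (z - 5)*(z - 1)*(z + 5)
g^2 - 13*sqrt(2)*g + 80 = (g - 8*sqrt(2))*(g - 5*sqrt(2))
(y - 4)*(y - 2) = y^2 - 6*y + 8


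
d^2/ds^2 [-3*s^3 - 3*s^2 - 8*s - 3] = -18*s - 6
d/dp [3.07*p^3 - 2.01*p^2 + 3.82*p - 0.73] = 9.21*p^2 - 4.02*p + 3.82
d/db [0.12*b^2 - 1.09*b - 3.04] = 0.24*b - 1.09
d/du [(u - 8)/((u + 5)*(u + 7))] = (-u^2 + 16*u + 131)/(u^4 + 24*u^3 + 214*u^2 + 840*u + 1225)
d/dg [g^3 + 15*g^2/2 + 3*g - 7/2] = 3*g^2 + 15*g + 3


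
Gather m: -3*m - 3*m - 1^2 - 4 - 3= -6*m - 8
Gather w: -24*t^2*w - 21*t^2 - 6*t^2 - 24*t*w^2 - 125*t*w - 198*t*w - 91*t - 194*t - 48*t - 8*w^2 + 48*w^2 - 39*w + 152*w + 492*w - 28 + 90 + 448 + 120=-27*t^2 - 333*t + w^2*(40 - 24*t) + w*(-24*t^2 - 323*t + 605) + 630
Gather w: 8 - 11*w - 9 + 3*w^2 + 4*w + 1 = 3*w^2 - 7*w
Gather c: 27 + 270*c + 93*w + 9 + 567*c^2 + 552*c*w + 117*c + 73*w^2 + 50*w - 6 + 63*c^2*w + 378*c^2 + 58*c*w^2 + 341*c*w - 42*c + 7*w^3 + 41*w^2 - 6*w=c^2*(63*w + 945) + c*(58*w^2 + 893*w + 345) + 7*w^3 + 114*w^2 + 137*w + 30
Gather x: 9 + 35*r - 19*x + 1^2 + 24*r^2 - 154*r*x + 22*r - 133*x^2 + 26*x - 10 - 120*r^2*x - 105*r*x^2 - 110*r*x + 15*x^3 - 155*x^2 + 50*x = 24*r^2 + 57*r + 15*x^3 + x^2*(-105*r - 288) + x*(-120*r^2 - 264*r + 57)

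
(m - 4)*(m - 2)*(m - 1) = m^3 - 7*m^2 + 14*m - 8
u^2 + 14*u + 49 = (u + 7)^2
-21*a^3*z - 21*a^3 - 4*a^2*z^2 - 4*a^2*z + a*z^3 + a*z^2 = (-7*a + z)*(3*a + z)*(a*z + a)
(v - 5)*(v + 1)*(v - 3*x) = v^3 - 3*v^2*x - 4*v^2 + 12*v*x - 5*v + 15*x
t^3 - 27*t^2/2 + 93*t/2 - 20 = (t - 8)*(t - 5)*(t - 1/2)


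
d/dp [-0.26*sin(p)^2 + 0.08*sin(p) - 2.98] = (0.08 - 0.52*sin(p))*cos(p)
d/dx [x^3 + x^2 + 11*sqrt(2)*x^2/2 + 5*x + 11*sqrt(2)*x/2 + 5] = 3*x^2 + 2*x + 11*sqrt(2)*x + 5 + 11*sqrt(2)/2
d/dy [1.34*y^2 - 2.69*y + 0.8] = 2.68*y - 2.69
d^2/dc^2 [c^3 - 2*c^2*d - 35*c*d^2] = 6*c - 4*d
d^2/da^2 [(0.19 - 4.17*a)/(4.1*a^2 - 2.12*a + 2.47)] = (-(4.17*a - 0.19)*(8.2*a - 2.12)*(16.4*a - 4.24) + (102.582*a - 19.2388)*(4.1*a^2 - 2.12*a + 2.47))/(4.1*a^2 - 2.12*a + 2.47)^3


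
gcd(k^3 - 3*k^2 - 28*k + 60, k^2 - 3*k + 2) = k - 2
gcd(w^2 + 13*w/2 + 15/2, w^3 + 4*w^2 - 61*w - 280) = w + 5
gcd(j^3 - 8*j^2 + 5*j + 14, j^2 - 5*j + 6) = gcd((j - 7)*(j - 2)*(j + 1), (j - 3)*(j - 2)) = j - 2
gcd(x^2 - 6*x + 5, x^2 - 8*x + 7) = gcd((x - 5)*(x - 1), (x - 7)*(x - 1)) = x - 1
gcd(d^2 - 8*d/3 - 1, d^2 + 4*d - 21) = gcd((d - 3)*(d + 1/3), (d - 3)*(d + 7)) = d - 3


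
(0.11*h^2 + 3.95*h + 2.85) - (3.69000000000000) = 0.11*h^2 + 3.95*h - 0.84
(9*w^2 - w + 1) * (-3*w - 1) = -27*w^3 - 6*w^2 - 2*w - 1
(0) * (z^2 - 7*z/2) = 0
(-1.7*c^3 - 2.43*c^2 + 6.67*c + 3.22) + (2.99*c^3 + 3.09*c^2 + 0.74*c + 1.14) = 1.29*c^3 + 0.66*c^2 + 7.41*c + 4.36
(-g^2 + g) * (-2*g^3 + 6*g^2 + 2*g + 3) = 2*g^5 - 8*g^4 + 4*g^3 - g^2 + 3*g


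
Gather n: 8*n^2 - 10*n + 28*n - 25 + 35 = 8*n^2 + 18*n + 10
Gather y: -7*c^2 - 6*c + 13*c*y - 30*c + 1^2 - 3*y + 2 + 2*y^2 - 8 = -7*c^2 - 36*c + 2*y^2 + y*(13*c - 3) - 5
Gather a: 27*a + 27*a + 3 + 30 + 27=54*a + 60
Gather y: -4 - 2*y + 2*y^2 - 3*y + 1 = 2*y^2 - 5*y - 3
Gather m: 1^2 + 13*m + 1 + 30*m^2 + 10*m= 30*m^2 + 23*m + 2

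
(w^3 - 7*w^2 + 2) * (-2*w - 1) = -2*w^4 + 13*w^3 + 7*w^2 - 4*w - 2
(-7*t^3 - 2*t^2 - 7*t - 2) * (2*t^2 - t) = -14*t^5 + 3*t^4 - 12*t^3 + 3*t^2 + 2*t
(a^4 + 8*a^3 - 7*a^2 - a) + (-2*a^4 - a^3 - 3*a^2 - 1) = -a^4 + 7*a^3 - 10*a^2 - a - 1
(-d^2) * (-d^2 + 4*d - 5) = d^4 - 4*d^3 + 5*d^2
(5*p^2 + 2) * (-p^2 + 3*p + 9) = -5*p^4 + 15*p^3 + 43*p^2 + 6*p + 18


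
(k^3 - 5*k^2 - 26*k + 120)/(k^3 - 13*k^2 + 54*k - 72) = (k + 5)/(k - 3)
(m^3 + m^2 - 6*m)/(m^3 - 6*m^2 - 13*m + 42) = m/(m - 7)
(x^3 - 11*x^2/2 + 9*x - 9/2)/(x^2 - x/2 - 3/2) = (x^2 - 4*x + 3)/(x + 1)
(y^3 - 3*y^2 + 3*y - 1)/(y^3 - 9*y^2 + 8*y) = (y^2 - 2*y + 1)/(y*(y - 8))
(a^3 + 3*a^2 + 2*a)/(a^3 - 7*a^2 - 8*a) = (a + 2)/(a - 8)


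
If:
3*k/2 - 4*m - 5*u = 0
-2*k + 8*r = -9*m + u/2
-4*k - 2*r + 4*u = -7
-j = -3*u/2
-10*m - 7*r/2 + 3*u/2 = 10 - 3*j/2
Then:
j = 1731/734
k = 11314/4771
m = -10267/9542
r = 18145/9542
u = 577/367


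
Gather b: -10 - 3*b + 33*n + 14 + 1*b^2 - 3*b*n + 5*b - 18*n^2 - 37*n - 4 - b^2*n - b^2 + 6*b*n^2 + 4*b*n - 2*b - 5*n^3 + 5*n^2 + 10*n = -b^2*n + b*(6*n^2 + n) - 5*n^3 - 13*n^2 + 6*n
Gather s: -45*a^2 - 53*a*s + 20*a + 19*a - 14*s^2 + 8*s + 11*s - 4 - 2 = -45*a^2 + 39*a - 14*s^2 + s*(19 - 53*a) - 6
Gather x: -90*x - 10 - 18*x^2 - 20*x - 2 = -18*x^2 - 110*x - 12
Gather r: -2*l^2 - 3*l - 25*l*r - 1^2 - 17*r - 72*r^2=-2*l^2 - 3*l - 72*r^2 + r*(-25*l - 17) - 1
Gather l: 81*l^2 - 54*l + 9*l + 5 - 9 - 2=81*l^2 - 45*l - 6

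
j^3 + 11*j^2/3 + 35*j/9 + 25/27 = (j + 1/3)*(j + 5/3)^2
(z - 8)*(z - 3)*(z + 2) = z^3 - 9*z^2 + 2*z + 48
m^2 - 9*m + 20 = (m - 5)*(m - 4)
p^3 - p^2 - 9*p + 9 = (p - 3)*(p - 1)*(p + 3)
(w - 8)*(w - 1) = w^2 - 9*w + 8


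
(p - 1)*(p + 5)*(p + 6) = p^3 + 10*p^2 + 19*p - 30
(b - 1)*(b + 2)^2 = b^3 + 3*b^2 - 4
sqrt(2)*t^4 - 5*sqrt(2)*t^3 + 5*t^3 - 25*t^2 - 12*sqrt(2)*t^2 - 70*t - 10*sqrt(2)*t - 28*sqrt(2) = (t - 7)*(t + 2)*(t + 2*sqrt(2))*(sqrt(2)*t + 1)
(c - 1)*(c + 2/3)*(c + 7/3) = c^3 + 2*c^2 - 13*c/9 - 14/9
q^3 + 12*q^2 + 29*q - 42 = (q - 1)*(q + 6)*(q + 7)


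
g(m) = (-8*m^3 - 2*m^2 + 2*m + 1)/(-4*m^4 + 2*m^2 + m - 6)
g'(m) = (-24*m^2 - 4*m + 2)/(-4*m^4 + 2*m^2 + m - 6) + (16*m^3 - 4*m - 1)*(-8*m^3 - 2*m^2 + 2*m + 1)/(-4*m^4 + 2*m^2 + m - 6)^2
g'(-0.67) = 0.84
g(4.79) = 0.44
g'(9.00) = -0.03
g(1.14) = 1.24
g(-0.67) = -0.18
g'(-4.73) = -0.08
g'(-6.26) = -0.05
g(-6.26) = -0.31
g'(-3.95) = -0.11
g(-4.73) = -0.40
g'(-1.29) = 0.54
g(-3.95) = -0.48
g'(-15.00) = -0.00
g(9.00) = 0.23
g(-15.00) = -0.13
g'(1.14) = 1.25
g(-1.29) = -0.82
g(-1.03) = -0.59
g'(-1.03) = 1.15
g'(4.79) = -0.10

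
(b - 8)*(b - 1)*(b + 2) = b^3 - 7*b^2 - 10*b + 16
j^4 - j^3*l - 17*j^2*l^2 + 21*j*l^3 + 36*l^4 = (j - 3*l)^2*(j + l)*(j + 4*l)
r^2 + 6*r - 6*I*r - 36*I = (r + 6)*(r - 6*I)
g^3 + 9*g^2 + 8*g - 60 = (g - 2)*(g + 5)*(g + 6)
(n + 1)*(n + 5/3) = n^2 + 8*n/3 + 5/3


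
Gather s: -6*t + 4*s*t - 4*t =4*s*t - 10*t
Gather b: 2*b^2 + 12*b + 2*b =2*b^2 + 14*b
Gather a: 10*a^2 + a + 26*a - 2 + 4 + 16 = 10*a^2 + 27*a + 18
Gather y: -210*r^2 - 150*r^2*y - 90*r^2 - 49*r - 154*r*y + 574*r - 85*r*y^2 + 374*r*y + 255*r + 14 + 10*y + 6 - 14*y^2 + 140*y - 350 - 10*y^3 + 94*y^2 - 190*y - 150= -300*r^2 + 780*r - 10*y^3 + y^2*(80 - 85*r) + y*(-150*r^2 + 220*r - 40) - 480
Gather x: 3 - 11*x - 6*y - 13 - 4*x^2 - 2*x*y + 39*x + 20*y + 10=-4*x^2 + x*(28 - 2*y) + 14*y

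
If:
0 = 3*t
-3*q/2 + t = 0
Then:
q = 0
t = 0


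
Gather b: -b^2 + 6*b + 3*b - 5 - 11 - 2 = -b^2 + 9*b - 18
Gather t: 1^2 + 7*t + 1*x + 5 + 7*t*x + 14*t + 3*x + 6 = t*(7*x + 21) + 4*x + 12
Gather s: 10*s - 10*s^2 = -10*s^2 + 10*s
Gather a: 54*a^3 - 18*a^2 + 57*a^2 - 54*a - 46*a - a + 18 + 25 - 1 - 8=54*a^3 + 39*a^2 - 101*a + 34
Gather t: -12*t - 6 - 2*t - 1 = -14*t - 7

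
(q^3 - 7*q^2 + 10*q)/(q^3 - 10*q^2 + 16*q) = (q - 5)/(q - 8)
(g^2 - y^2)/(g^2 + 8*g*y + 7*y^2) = (g - y)/(g + 7*y)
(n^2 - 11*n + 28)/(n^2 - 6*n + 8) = (n - 7)/(n - 2)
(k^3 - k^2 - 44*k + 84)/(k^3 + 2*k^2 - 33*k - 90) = (k^2 + 5*k - 14)/(k^2 + 8*k + 15)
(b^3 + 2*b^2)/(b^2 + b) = b*(b + 2)/(b + 1)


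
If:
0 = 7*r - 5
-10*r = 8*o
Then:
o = -25/28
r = 5/7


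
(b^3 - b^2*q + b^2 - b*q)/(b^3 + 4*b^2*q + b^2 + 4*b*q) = (b - q)/(b + 4*q)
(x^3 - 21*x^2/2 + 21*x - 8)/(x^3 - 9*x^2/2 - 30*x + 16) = (x - 2)/(x + 4)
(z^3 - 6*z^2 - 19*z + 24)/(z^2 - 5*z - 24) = z - 1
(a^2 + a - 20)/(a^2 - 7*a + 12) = (a + 5)/(a - 3)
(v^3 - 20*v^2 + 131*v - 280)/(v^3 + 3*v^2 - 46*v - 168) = (v^2 - 13*v + 40)/(v^2 + 10*v + 24)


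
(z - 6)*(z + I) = z^2 - 6*z + I*z - 6*I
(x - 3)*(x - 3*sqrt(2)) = x^2 - 3*sqrt(2)*x - 3*x + 9*sqrt(2)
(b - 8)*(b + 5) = b^2 - 3*b - 40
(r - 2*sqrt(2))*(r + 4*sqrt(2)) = r^2 + 2*sqrt(2)*r - 16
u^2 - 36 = (u - 6)*(u + 6)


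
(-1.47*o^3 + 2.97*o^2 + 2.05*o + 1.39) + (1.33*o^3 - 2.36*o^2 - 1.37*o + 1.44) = -0.14*o^3 + 0.61*o^2 + 0.68*o + 2.83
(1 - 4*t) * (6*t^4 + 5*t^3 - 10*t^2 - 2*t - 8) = -24*t^5 - 14*t^4 + 45*t^3 - 2*t^2 + 30*t - 8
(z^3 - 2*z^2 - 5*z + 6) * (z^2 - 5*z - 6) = z^5 - 7*z^4 - z^3 + 43*z^2 - 36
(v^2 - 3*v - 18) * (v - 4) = v^3 - 7*v^2 - 6*v + 72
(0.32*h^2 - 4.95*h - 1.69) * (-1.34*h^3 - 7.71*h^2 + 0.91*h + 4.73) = -0.4288*h^5 + 4.1658*h^4 + 40.7203*h^3 + 10.039*h^2 - 24.9514*h - 7.9937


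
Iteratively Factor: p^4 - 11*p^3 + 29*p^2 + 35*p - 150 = (p - 5)*(p^3 - 6*p^2 - p + 30) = (p - 5)*(p + 2)*(p^2 - 8*p + 15) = (p - 5)^2*(p + 2)*(p - 3)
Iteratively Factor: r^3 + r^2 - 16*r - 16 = (r + 1)*(r^2 - 16) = (r + 1)*(r + 4)*(r - 4)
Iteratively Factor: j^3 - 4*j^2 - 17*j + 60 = (j - 3)*(j^2 - j - 20) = (j - 3)*(j + 4)*(j - 5)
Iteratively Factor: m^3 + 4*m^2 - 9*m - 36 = (m - 3)*(m^2 + 7*m + 12) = (m - 3)*(m + 4)*(m + 3)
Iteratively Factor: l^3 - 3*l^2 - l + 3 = (l - 3)*(l^2 - 1) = (l - 3)*(l - 1)*(l + 1)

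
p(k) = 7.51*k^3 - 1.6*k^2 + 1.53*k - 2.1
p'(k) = 22.53*k^2 - 3.2*k + 1.53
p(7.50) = 3087.66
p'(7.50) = 1244.84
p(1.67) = 30.97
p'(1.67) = 59.02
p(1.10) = 7.64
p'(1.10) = 25.27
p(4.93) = 866.43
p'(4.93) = 533.34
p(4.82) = 809.07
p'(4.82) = 509.53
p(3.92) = 431.69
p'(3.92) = 335.19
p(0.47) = -0.95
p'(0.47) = 5.00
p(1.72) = 34.01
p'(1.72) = 62.68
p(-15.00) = -25731.30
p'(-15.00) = 5118.78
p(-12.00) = -13228.14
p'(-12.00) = 3284.25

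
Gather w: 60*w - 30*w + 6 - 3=30*w + 3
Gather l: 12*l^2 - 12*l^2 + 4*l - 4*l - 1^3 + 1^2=0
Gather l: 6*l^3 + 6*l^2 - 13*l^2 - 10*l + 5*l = 6*l^3 - 7*l^2 - 5*l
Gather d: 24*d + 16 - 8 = 24*d + 8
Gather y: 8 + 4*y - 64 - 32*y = -28*y - 56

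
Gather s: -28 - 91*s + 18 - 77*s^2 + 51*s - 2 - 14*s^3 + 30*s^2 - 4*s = -14*s^3 - 47*s^2 - 44*s - 12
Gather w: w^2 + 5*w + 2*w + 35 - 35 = w^2 + 7*w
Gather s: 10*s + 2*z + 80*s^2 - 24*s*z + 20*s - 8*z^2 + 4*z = 80*s^2 + s*(30 - 24*z) - 8*z^2 + 6*z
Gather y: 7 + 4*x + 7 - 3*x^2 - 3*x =-3*x^2 + x + 14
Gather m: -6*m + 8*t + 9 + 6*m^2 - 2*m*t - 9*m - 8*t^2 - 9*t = 6*m^2 + m*(-2*t - 15) - 8*t^2 - t + 9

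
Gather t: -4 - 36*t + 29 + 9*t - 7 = 18 - 27*t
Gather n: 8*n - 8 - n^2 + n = -n^2 + 9*n - 8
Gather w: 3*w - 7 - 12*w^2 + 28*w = -12*w^2 + 31*w - 7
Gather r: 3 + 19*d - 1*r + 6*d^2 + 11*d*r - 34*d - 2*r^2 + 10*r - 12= 6*d^2 - 15*d - 2*r^2 + r*(11*d + 9) - 9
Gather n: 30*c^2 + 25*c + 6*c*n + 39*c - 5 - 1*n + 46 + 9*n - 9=30*c^2 + 64*c + n*(6*c + 8) + 32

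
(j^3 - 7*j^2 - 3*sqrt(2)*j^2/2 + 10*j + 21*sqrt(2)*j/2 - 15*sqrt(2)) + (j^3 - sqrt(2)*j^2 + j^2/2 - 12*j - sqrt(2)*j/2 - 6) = 2*j^3 - 13*j^2/2 - 5*sqrt(2)*j^2/2 - 2*j + 10*sqrt(2)*j - 15*sqrt(2) - 6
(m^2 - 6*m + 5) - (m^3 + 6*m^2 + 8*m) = -m^3 - 5*m^2 - 14*m + 5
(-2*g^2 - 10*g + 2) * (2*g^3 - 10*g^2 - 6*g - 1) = -4*g^5 + 116*g^3 + 42*g^2 - 2*g - 2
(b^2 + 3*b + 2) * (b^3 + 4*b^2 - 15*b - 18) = b^5 + 7*b^4 - b^3 - 55*b^2 - 84*b - 36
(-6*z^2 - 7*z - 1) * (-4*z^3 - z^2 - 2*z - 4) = 24*z^5 + 34*z^4 + 23*z^3 + 39*z^2 + 30*z + 4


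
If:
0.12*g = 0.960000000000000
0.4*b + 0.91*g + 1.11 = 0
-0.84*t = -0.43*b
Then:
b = -20.98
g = 8.00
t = -10.74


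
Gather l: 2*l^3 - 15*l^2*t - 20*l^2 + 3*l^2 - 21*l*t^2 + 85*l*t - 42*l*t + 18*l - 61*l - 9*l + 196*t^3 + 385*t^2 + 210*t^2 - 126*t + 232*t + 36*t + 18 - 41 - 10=2*l^3 + l^2*(-15*t - 17) + l*(-21*t^2 + 43*t - 52) + 196*t^3 + 595*t^2 + 142*t - 33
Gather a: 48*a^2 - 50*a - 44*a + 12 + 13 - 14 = 48*a^2 - 94*a + 11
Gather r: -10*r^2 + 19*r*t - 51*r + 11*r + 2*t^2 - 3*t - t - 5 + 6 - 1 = -10*r^2 + r*(19*t - 40) + 2*t^2 - 4*t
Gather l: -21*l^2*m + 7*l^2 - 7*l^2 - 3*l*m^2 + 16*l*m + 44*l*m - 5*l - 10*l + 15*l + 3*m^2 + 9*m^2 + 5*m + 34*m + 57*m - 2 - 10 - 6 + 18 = -21*l^2*m + l*(-3*m^2 + 60*m) + 12*m^2 + 96*m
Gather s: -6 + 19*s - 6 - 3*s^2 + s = -3*s^2 + 20*s - 12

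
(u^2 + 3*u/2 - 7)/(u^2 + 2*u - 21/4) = 2*(u - 2)/(2*u - 3)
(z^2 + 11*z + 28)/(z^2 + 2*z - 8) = (z + 7)/(z - 2)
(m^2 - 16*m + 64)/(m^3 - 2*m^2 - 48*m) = (m - 8)/(m*(m + 6))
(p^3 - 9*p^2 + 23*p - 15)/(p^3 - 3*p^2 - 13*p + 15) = (p - 3)/(p + 3)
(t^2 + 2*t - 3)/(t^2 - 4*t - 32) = (-t^2 - 2*t + 3)/(-t^2 + 4*t + 32)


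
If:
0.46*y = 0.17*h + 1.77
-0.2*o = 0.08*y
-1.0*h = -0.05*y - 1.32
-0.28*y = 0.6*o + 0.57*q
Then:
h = 1.54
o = -1.77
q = -0.31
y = 4.42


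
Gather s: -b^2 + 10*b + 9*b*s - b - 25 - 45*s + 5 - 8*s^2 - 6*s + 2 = -b^2 + 9*b - 8*s^2 + s*(9*b - 51) - 18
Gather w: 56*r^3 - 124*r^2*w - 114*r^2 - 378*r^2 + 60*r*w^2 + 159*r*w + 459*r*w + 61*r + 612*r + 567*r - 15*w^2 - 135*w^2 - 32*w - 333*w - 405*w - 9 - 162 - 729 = 56*r^3 - 492*r^2 + 1240*r + w^2*(60*r - 150) + w*(-124*r^2 + 618*r - 770) - 900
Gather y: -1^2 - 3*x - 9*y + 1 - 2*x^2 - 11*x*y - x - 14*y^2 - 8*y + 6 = -2*x^2 - 4*x - 14*y^2 + y*(-11*x - 17) + 6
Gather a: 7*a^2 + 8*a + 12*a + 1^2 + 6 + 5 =7*a^2 + 20*a + 12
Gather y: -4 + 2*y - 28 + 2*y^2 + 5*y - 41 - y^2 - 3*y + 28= y^2 + 4*y - 45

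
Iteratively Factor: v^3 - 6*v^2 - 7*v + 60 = (v + 3)*(v^2 - 9*v + 20) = (v - 4)*(v + 3)*(v - 5)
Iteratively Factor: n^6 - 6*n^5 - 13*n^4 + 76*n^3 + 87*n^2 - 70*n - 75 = (n + 1)*(n^5 - 7*n^4 - 6*n^3 + 82*n^2 + 5*n - 75) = (n - 5)*(n + 1)*(n^4 - 2*n^3 - 16*n^2 + 2*n + 15) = (n - 5)*(n + 1)*(n + 3)*(n^3 - 5*n^2 - n + 5) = (n - 5)^2*(n + 1)*(n + 3)*(n^2 - 1) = (n - 5)^2*(n + 1)^2*(n + 3)*(n - 1)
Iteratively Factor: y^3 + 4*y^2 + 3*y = (y + 3)*(y^2 + y) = y*(y + 3)*(y + 1)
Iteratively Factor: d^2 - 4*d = (d - 4)*(d)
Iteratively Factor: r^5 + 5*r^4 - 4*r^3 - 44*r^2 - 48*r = (r + 4)*(r^4 + r^3 - 8*r^2 - 12*r) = (r - 3)*(r + 4)*(r^3 + 4*r^2 + 4*r) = r*(r - 3)*(r + 4)*(r^2 + 4*r + 4) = r*(r - 3)*(r + 2)*(r + 4)*(r + 2)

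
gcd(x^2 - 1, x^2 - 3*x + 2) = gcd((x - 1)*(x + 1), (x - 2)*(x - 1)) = x - 1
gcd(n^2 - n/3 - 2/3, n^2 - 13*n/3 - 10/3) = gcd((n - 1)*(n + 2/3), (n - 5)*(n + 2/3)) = n + 2/3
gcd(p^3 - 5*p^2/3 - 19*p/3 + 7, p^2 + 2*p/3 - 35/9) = p + 7/3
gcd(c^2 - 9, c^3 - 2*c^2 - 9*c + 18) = c^2 - 9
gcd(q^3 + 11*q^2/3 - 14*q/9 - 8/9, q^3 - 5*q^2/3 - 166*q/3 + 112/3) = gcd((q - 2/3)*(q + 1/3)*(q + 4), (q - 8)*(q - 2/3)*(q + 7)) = q - 2/3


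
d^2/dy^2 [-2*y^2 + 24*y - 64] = -4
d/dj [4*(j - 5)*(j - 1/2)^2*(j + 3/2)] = 16*j^3 - 54*j^2 - 30*j + 53/2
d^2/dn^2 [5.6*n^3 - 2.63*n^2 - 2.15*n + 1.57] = 33.6*n - 5.26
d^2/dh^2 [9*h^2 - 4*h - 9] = 18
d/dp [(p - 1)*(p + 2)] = 2*p + 1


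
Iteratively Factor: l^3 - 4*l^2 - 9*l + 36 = (l + 3)*(l^2 - 7*l + 12) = (l - 4)*(l + 3)*(l - 3)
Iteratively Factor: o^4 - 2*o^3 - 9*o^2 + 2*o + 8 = (o + 1)*(o^3 - 3*o^2 - 6*o + 8) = (o + 1)*(o + 2)*(o^2 - 5*o + 4) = (o - 4)*(o + 1)*(o + 2)*(o - 1)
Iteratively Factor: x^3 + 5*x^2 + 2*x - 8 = (x + 2)*(x^2 + 3*x - 4) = (x + 2)*(x + 4)*(x - 1)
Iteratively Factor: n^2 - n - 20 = (n + 4)*(n - 5)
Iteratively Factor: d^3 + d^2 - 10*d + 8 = (d + 4)*(d^2 - 3*d + 2) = (d - 1)*(d + 4)*(d - 2)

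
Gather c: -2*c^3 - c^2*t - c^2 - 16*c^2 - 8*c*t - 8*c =-2*c^3 + c^2*(-t - 17) + c*(-8*t - 8)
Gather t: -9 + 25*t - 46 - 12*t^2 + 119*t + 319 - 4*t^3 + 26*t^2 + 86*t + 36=-4*t^3 + 14*t^2 + 230*t + 300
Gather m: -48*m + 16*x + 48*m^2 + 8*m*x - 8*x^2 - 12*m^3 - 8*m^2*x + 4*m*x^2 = -12*m^3 + m^2*(48 - 8*x) + m*(4*x^2 + 8*x - 48) - 8*x^2 + 16*x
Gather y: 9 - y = 9 - y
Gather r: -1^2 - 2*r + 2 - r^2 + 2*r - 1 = -r^2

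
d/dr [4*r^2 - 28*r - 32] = 8*r - 28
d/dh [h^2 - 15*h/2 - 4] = 2*h - 15/2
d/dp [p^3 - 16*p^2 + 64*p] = 3*p^2 - 32*p + 64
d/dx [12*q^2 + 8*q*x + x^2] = 8*q + 2*x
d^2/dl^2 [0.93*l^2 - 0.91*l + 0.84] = 1.86000000000000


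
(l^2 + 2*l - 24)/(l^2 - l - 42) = (l - 4)/(l - 7)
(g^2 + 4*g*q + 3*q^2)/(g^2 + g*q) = (g + 3*q)/g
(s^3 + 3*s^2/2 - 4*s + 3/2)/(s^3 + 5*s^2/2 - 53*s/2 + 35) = (2*s^3 + 3*s^2 - 8*s + 3)/(2*s^3 + 5*s^2 - 53*s + 70)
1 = 1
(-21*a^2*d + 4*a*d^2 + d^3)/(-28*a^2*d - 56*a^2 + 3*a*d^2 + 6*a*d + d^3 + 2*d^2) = d*(3*a - d)/(4*a*d + 8*a - d^2 - 2*d)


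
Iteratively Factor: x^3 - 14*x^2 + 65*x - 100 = (x - 4)*(x^2 - 10*x + 25) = (x - 5)*(x - 4)*(x - 5)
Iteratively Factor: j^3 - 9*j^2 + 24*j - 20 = (j - 2)*(j^2 - 7*j + 10) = (j - 5)*(j - 2)*(j - 2)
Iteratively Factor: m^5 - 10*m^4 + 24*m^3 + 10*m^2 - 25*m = (m + 1)*(m^4 - 11*m^3 + 35*m^2 - 25*m) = m*(m + 1)*(m^3 - 11*m^2 + 35*m - 25) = m*(m - 5)*(m + 1)*(m^2 - 6*m + 5) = m*(m - 5)*(m - 1)*(m + 1)*(m - 5)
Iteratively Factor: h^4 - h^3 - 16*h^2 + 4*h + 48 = (h + 2)*(h^3 - 3*h^2 - 10*h + 24) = (h - 4)*(h + 2)*(h^2 + h - 6) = (h - 4)*(h + 2)*(h + 3)*(h - 2)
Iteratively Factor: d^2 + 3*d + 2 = (d + 2)*(d + 1)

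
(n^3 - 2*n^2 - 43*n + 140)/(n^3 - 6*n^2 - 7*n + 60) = (n + 7)/(n + 3)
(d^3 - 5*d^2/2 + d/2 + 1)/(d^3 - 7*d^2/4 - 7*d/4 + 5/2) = 2*(2*d + 1)/(4*d + 5)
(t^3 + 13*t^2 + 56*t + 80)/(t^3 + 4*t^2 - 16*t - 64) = (t + 5)/(t - 4)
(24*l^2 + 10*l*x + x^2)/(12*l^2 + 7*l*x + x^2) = (6*l + x)/(3*l + x)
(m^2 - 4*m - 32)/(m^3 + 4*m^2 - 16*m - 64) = (m - 8)/(m^2 - 16)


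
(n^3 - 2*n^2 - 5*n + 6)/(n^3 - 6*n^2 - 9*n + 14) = (n - 3)/(n - 7)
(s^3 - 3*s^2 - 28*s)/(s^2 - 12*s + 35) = s*(s + 4)/(s - 5)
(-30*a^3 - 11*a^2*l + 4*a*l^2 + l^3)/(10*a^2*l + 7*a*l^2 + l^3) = (-3*a + l)/l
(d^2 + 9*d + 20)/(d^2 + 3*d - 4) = (d + 5)/(d - 1)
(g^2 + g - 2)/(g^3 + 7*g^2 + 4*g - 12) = 1/(g + 6)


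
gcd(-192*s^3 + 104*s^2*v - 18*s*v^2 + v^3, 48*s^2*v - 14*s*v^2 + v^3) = 48*s^2 - 14*s*v + v^2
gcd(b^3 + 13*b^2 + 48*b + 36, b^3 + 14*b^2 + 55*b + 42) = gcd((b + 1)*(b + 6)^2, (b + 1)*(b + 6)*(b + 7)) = b^2 + 7*b + 6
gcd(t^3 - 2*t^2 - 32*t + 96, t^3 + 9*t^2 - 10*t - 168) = t^2 + 2*t - 24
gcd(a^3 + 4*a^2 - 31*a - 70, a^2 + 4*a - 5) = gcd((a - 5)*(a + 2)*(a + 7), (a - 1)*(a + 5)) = 1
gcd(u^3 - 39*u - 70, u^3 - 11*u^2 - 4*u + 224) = u - 7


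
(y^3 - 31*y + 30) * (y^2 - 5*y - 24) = y^5 - 5*y^4 - 55*y^3 + 185*y^2 + 594*y - 720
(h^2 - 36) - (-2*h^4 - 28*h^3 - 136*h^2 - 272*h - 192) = 2*h^4 + 28*h^3 + 137*h^2 + 272*h + 156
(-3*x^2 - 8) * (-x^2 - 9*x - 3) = 3*x^4 + 27*x^3 + 17*x^2 + 72*x + 24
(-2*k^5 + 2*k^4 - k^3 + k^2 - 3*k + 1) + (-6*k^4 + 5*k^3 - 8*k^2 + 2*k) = -2*k^5 - 4*k^4 + 4*k^3 - 7*k^2 - k + 1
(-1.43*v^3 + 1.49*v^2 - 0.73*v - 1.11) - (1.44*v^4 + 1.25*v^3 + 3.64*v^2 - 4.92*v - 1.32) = -1.44*v^4 - 2.68*v^3 - 2.15*v^2 + 4.19*v + 0.21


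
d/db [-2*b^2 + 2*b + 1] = 2 - 4*b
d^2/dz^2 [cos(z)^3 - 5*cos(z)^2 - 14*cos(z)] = 53*cos(z)/4 + 10*cos(2*z) - 9*cos(3*z)/4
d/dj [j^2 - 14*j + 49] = 2*j - 14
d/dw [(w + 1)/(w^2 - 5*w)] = (-w^2 - 2*w + 5)/(w^2*(w^2 - 10*w + 25))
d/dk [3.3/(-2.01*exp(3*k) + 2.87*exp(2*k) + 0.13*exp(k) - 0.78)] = (19.899*exp(2*k) - 18.942*exp(k) - 0.429)*exp(k)/(2.01*exp(3*k) - 2.87*exp(2*k) - 0.13*exp(k) + 0.78)^2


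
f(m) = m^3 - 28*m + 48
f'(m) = 3*m^2 - 28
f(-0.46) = 60.78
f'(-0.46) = -27.37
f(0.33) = 38.80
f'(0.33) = -27.67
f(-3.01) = 105.01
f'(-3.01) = -0.82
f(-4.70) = 75.78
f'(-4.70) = 38.27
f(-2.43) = 101.69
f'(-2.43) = -10.29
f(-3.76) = 100.12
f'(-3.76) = 14.41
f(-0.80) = 69.89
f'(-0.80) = -26.08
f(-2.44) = 101.79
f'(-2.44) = -10.14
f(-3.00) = 105.00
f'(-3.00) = -1.00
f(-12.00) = -1344.00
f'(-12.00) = 404.00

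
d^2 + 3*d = d*(d + 3)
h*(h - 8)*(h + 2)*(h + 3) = h^4 - 3*h^3 - 34*h^2 - 48*h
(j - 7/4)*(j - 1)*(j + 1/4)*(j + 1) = j^4 - 3*j^3/2 - 23*j^2/16 + 3*j/2 + 7/16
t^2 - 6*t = t*(t - 6)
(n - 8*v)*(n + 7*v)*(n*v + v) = n^3*v - n^2*v^2 + n^2*v - 56*n*v^3 - n*v^2 - 56*v^3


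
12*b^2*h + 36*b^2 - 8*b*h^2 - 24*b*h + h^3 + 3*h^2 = (-6*b + h)*(-2*b + h)*(h + 3)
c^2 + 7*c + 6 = (c + 1)*(c + 6)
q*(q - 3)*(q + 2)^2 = q^4 + q^3 - 8*q^2 - 12*q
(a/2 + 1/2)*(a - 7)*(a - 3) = a^3/2 - 9*a^2/2 + 11*a/2 + 21/2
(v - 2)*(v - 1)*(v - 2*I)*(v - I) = v^4 - 3*v^3 - 3*I*v^3 + 9*I*v^2 + 6*v - 6*I*v - 4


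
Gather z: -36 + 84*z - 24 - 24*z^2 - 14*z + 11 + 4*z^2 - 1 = -20*z^2 + 70*z - 50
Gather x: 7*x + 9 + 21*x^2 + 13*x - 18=21*x^2 + 20*x - 9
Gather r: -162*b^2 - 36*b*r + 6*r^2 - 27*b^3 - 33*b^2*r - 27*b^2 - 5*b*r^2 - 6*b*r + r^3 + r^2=-27*b^3 - 189*b^2 + r^3 + r^2*(7 - 5*b) + r*(-33*b^2 - 42*b)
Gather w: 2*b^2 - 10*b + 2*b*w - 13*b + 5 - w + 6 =2*b^2 - 23*b + w*(2*b - 1) + 11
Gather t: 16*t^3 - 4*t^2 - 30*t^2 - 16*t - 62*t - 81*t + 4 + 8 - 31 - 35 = 16*t^3 - 34*t^2 - 159*t - 54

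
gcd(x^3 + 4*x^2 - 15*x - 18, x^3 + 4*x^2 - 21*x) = x - 3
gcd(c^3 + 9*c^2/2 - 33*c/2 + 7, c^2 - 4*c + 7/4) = c - 1/2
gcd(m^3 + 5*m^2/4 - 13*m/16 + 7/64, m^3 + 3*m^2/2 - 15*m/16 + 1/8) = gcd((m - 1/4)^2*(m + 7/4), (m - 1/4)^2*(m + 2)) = m^2 - m/2 + 1/16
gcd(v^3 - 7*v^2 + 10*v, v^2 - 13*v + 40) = v - 5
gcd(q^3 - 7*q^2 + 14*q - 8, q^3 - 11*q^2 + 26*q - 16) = q^2 - 3*q + 2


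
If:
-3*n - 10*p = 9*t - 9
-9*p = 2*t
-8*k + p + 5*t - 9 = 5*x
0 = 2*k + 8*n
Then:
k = -1220*x/1823 - 648/1823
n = 305*x/1823 + 162/1823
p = 30*x/1823 - 522/1823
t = 2349/1823 - 135*x/1823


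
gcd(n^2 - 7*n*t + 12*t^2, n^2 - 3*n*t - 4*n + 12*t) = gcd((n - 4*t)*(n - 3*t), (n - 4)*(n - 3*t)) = -n + 3*t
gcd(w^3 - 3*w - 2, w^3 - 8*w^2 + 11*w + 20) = w + 1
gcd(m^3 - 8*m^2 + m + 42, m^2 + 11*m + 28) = 1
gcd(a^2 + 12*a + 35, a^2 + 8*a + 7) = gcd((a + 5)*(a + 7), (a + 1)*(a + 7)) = a + 7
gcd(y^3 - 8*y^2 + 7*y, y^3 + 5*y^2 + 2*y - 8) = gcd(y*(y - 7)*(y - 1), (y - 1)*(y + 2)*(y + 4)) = y - 1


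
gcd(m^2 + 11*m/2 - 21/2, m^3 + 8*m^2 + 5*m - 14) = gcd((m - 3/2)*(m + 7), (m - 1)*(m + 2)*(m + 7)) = m + 7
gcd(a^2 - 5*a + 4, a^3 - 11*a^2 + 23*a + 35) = 1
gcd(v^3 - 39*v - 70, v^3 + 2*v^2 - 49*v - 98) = v^2 - 5*v - 14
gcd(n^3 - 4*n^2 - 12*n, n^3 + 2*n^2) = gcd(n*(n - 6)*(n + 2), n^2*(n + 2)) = n^2 + 2*n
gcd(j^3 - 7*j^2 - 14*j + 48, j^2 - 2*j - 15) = j + 3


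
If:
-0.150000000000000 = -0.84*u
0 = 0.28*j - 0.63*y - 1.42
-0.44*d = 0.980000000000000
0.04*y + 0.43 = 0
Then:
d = -2.23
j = -19.12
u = 0.18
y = -10.75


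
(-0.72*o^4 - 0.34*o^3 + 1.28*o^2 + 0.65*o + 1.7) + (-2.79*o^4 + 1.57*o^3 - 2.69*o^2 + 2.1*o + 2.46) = -3.51*o^4 + 1.23*o^3 - 1.41*o^2 + 2.75*o + 4.16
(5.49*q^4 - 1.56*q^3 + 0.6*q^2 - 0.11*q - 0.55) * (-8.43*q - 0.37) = -46.2807*q^5 + 11.1195*q^4 - 4.4808*q^3 + 0.7053*q^2 + 4.6772*q + 0.2035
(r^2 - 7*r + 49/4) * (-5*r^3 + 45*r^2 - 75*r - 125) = -5*r^5 + 80*r^4 - 1805*r^3/4 + 3805*r^2/4 - 175*r/4 - 6125/4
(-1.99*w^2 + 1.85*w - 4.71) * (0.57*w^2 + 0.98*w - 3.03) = -1.1343*w^4 - 0.8957*w^3 + 5.158*w^2 - 10.2213*w + 14.2713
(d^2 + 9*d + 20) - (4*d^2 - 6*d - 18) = -3*d^2 + 15*d + 38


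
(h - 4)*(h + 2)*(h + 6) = h^3 + 4*h^2 - 20*h - 48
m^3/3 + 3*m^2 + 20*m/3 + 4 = (m/3 + 1/3)*(m + 2)*(m + 6)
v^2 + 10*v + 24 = (v + 4)*(v + 6)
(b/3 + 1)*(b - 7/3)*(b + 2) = b^3/3 + 8*b^2/9 - 17*b/9 - 14/3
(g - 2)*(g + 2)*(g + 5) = g^3 + 5*g^2 - 4*g - 20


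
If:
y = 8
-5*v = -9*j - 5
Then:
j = 5*v/9 - 5/9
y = 8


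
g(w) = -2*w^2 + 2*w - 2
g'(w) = 2 - 4*w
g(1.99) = -5.94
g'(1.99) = -5.96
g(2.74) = -11.54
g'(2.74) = -8.96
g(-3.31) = -30.53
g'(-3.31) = 15.24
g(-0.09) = -2.20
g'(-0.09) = 2.36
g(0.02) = -1.96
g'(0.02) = 1.92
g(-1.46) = -9.18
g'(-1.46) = 7.84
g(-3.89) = -40.04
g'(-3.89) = 17.56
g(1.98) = -5.88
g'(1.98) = -5.92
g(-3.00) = -26.00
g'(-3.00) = 14.00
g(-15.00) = -482.00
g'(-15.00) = 62.00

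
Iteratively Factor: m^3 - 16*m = (m - 4)*(m^2 + 4*m) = m*(m - 4)*(m + 4)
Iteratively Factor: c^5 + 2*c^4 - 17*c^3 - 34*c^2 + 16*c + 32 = (c + 2)*(c^4 - 17*c^2 + 16) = (c - 4)*(c + 2)*(c^3 + 4*c^2 - c - 4) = (c - 4)*(c - 1)*(c + 2)*(c^2 + 5*c + 4) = (c - 4)*(c - 1)*(c + 1)*(c + 2)*(c + 4)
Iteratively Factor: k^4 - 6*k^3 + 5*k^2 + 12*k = (k)*(k^3 - 6*k^2 + 5*k + 12) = k*(k - 4)*(k^2 - 2*k - 3) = k*(k - 4)*(k + 1)*(k - 3)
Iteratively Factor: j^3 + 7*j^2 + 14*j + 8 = (j + 4)*(j^2 + 3*j + 2) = (j + 2)*(j + 4)*(j + 1)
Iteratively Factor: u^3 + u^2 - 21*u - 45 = (u + 3)*(u^2 - 2*u - 15) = (u - 5)*(u + 3)*(u + 3)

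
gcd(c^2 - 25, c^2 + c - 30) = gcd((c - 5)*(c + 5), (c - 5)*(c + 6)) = c - 5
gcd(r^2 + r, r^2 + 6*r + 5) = r + 1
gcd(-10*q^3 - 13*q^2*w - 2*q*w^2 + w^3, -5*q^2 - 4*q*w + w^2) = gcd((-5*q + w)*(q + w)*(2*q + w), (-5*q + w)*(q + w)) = 5*q^2 + 4*q*w - w^2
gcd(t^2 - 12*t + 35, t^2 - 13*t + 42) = t - 7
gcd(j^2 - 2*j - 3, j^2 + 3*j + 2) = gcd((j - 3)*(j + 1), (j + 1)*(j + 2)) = j + 1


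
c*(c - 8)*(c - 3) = c^3 - 11*c^2 + 24*c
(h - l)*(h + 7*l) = h^2 + 6*h*l - 7*l^2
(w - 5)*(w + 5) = w^2 - 25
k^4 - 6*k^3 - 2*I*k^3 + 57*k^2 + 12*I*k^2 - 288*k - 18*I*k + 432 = (k - 3)^2*(k - 8*I)*(k + 6*I)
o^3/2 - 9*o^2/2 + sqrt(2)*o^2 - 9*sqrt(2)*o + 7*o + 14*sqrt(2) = (o/2 + sqrt(2))*(o - 7)*(o - 2)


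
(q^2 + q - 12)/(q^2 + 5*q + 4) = (q - 3)/(q + 1)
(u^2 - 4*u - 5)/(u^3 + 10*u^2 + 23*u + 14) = (u - 5)/(u^2 + 9*u + 14)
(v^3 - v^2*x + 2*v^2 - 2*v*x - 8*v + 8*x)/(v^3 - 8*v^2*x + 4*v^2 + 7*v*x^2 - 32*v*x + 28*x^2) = (2 - v)/(-v + 7*x)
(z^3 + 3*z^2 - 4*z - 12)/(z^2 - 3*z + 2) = (z^2 + 5*z + 6)/(z - 1)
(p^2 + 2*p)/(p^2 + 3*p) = (p + 2)/(p + 3)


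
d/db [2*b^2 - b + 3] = 4*b - 1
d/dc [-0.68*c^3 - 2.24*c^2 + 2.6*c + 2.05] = -2.04*c^2 - 4.48*c + 2.6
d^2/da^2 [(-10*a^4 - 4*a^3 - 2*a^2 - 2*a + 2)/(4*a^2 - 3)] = 4*(-80*a^6 + 180*a^4 - 40*a^3 - 258*a^2 - 90*a + 3)/(64*a^6 - 144*a^4 + 108*a^2 - 27)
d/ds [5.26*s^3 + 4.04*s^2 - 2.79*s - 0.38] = 15.78*s^2 + 8.08*s - 2.79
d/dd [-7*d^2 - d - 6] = -14*d - 1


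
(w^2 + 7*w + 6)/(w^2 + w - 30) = (w + 1)/(w - 5)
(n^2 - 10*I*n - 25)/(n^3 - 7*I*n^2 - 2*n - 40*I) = (n - 5*I)/(n^2 - 2*I*n + 8)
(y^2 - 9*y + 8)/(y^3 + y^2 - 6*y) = (y^2 - 9*y + 8)/(y*(y^2 + y - 6))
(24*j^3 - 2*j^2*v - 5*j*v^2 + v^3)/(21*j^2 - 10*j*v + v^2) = (-8*j^2 - 2*j*v + v^2)/(-7*j + v)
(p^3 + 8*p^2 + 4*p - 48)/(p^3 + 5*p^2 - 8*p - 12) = (p + 4)/(p + 1)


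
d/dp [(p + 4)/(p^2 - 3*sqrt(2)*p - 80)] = (p^2 - 3*sqrt(2)*p - (p + 4)*(2*p - 3*sqrt(2)) - 80)/(-p^2 + 3*sqrt(2)*p + 80)^2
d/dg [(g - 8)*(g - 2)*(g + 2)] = 3*g^2 - 16*g - 4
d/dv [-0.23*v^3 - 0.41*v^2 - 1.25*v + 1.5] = -0.69*v^2 - 0.82*v - 1.25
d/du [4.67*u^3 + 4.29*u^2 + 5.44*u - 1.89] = 14.01*u^2 + 8.58*u + 5.44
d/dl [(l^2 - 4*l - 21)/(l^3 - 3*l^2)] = (-l^3 + 8*l^2 + 51*l - 126)/(l^3*(l^2 - 6*l + 9))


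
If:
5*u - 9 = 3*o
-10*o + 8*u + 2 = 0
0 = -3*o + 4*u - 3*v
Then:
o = 41/13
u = 48/13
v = 23/13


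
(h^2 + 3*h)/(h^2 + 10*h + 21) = h/(h + 7)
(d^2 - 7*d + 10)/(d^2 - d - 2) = (d - 5)/(d + 1)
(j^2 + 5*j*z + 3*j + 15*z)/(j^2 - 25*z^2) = (-j - 3)/(-j + 5*z)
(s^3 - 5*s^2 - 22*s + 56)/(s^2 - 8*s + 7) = (s^2 + 2*s - 8)/(s - 1)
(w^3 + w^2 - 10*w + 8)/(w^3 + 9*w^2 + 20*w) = (w^2 - 3*w + 2)/(w*(w + 5))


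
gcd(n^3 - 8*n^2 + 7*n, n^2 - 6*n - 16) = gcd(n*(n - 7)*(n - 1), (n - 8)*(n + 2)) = 1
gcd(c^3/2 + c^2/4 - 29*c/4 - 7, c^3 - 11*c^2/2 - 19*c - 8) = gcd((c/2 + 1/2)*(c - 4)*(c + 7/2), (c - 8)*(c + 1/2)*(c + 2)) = 1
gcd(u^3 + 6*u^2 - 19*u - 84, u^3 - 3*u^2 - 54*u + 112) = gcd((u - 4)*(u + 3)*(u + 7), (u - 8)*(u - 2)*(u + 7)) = u + 7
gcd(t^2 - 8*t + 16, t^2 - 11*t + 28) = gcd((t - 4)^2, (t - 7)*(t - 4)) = t - 4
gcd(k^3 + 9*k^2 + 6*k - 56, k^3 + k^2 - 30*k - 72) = k + 4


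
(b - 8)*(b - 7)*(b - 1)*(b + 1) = b^4 - 15*b^3 + 55*b^2 + 15*b - 56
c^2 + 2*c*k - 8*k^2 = (c - 2*k)*(c + 4*k)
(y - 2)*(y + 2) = y^2 - 4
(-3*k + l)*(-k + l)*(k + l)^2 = 3*k^4 + 2*k^3*l - 4*k^2*l^2 - 2*k*l^3 + l^4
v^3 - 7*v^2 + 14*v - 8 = (v - 4)*(v - 2)*(v - 1)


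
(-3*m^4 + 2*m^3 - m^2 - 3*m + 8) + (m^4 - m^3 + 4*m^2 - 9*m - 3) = -2*m^4 + m^3 + 3*m^2 - 12*m + 5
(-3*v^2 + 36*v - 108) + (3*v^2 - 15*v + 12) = 21*v - 96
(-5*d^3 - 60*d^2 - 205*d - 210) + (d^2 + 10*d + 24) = -5*d^3 - 59*d^2 - 195*d - 186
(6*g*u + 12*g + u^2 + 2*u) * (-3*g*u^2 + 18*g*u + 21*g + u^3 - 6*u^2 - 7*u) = -18*g^2*u^3 + 72*g^2*u^2 + 342*g^2*u + 252*g^2 + 3*g*u^4 - 12*g*u^3 - 57*g*u^2 - 42*g*u + u^5 - 4*u^4 - 19*u^3 - 14*u^2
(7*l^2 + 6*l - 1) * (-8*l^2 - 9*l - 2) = -56*l^4 - 111*l^3 - 60*l^2 - 3*l + 2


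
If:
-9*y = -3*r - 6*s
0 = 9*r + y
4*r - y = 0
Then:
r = 0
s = 0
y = 0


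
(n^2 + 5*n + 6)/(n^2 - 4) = (n + 3)/(n - 2)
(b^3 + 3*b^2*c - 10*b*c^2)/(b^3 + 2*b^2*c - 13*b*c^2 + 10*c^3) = b/(b - c)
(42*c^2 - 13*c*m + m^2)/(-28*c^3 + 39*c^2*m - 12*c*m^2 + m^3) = (-6*c + m)/(4*c^2 - 5*c*m + m^2)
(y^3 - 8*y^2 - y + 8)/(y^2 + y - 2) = (y^2 - 7*y - 8)/(y + 2)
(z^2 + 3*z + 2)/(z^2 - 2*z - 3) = (z + 2)/(z - 3)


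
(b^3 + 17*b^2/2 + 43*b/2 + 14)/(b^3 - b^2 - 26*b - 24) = (b + 7/2)/(b - 6)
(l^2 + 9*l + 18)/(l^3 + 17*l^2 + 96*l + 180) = (l + 3)/(l^2 + 11*l + 30)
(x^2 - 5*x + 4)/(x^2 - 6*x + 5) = (x - 4)/(x - 5)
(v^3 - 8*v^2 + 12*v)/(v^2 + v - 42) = v*(v - 2)/(v + 7)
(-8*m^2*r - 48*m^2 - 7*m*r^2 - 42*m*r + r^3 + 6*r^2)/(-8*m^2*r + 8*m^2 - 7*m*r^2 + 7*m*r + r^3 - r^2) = (r + 6)/(r - 1)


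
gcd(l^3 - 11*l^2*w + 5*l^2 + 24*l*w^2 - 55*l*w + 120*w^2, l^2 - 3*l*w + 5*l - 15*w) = -l^2 + 3*l*w - 5*l + 15*w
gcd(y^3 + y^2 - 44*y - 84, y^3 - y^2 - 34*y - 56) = y^2 - 5*y - 14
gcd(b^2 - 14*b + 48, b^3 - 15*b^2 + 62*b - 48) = b^2 - 14*b + 48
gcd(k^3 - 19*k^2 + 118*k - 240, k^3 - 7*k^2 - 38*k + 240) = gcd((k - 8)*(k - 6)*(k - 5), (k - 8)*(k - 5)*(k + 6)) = k^2 - 13*k + 40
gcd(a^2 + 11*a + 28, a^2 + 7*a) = a + 7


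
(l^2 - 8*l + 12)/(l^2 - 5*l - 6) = (l - 2)/(l + 1)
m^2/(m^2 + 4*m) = m/(m + 4)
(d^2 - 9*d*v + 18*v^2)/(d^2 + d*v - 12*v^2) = (d - 6*v)/(d + 4*v)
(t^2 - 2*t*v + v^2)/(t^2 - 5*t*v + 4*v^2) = (t - v)/(t - 4*v)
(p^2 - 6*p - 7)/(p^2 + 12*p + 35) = (p^2 - 6*p - 7)/(p^2 + 12*p + 35)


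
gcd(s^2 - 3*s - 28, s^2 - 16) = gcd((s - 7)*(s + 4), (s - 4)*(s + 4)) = s + 4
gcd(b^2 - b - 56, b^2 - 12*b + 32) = b - 8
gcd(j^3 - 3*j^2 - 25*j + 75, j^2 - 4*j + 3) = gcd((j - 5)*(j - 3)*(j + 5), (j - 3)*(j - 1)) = j - 3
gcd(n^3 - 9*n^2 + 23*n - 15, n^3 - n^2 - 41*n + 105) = n^2 - 8*n + 15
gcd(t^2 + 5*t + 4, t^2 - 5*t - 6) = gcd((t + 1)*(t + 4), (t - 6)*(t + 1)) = t + 1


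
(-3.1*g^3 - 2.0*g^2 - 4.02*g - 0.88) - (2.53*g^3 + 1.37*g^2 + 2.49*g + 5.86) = -5.63*g^3 - 3.37*g^2 - 6.51*g - 6.74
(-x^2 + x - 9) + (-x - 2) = -x^2 - 11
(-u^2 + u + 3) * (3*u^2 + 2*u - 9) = -3*u^4 + u^3 + 20*u^2 - 3*u - 27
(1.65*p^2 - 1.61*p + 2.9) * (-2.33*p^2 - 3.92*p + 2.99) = -3.8445*p^4 - 2.7167*p^3 + 4.4877*p^2 - 16.1819*p + 8.671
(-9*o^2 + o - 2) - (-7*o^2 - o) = -2*o^2 + 2*o - 2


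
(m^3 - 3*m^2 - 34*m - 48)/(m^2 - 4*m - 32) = (m^2 + 5*m + 6)/(m + 4)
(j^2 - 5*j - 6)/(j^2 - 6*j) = (j + 1)/j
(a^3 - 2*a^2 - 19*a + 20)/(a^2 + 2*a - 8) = (a^2 - 6*a + 5)/(a - 2)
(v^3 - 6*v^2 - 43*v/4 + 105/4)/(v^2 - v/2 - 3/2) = (2*v^2 - 9*v - 35)/(2*(v + 1))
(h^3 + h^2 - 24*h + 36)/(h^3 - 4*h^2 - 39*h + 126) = (h - 2)/(h - 7)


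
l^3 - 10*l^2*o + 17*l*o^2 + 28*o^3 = (l - 7*o)*(l - 4*o)*(l + o)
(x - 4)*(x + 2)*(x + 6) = x^3 + 4*x^2 - 20*x - 48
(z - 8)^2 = z^2 - 16*z + 64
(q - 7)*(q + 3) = q^2 - 4*q - 21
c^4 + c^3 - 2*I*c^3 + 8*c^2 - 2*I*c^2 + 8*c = c*(c + 1)*(c - 4*I)*(c + 2*I)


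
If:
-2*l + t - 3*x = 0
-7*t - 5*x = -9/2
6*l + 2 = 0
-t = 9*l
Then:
No Solution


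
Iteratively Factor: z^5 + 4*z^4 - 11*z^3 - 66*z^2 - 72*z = (z + 3)*(z^4 + z^3 - 14*z^2 - 24*z) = (z + 3)^2*(z^3 - 2*z^2 - 8*z) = (z + 2)*(z + 3)^2*(z^2 - 4*z) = z*(z + 2)*(z + 3)^2*(z - 4)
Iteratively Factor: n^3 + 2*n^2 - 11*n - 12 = (n - 3)*(n^2 + 5*n + 4) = (n - 3)*(n + 4)*(n + 1)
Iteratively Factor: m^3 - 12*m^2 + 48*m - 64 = (m - 4)*(m^2 - 8*m + 16) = (m - 4)^2*(m - 4)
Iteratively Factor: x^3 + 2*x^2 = (x)*(x^2 + 2*x) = x^2*(x + 2)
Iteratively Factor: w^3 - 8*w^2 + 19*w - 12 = (w - 3)*(w^2 - 5*w + 4) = (w - 4)*(w - 3)*(w - 1)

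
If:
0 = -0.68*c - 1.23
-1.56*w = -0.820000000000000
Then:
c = -1.81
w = 0.53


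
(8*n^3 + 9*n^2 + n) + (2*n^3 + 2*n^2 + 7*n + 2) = 10*n^3 + 11*n^2 + 8*n + 2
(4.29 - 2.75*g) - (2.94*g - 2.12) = 6.41 - 5.69*g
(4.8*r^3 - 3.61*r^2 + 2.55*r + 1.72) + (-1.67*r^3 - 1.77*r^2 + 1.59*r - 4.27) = 3.13*r^3 - 5.38*r^2 + 4.14*r - 2.55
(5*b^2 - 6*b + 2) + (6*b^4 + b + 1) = 6*b^4 + 5*b^2 - 5*b + 3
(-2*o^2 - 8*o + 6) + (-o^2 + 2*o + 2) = -3*o^2 - 6*o + 8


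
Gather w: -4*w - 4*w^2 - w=-4*w^2 - 5*w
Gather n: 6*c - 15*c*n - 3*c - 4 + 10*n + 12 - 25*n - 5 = 3*c + n*(-15*c - 15) + 3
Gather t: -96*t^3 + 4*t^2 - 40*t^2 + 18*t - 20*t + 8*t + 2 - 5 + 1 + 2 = -96*t^3 - 36*t^2 + 6*t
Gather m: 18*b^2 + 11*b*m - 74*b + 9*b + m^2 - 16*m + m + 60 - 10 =18*b^2 - 65*b + m^2 + m*(11*b - 15) + 50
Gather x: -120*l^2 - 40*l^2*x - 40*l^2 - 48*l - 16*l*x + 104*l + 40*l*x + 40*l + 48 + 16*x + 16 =-160*l^2 + 96*l + x*(-40*l^2 + 24*l + 16) + 64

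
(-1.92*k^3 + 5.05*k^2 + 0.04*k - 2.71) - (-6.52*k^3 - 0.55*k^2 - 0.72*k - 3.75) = 4.6*k^3 + 5.6*k^2 + 0.76*k + 1.04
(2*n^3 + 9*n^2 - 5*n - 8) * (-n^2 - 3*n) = -2*n^5 - 15*n^4 - 22*n^3 + 23*n^2 + 24*n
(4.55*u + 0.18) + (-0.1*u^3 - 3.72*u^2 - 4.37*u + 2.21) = -0.1*u^3 - 3.72*u^2 + 0.18*u + 2.39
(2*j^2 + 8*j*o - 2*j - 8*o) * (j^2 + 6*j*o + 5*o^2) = 2*j^4 + 20*j^3*o - 2*j^3 + 58*j^2*o^2 - 20*j^2*o + 40*j*o^3 - 58*j*o^2 - 40*o^3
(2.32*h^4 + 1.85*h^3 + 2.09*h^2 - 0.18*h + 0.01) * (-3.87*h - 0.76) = -8.9784*h^5 - 8.9227*h^4 - 9.4943*h^3 - 0.8918*h^2 + 0.0981*h - 0.0076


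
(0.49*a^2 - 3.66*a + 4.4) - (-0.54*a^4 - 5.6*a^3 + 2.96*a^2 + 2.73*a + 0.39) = 0.54*a^4 + 5.6*a^3 - 2.47*a^2 - 6.39*a + 4.01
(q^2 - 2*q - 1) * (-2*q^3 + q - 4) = -2*q^5 + 4*q^4 + 3*q^3 - 6*q^2 + 7*q + 4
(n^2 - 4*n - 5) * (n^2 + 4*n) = n^4 - 21*n^2 - 20*n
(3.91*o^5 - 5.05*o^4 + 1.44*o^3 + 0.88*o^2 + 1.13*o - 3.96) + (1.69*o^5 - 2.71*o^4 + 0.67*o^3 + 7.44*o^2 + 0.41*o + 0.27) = 5.6*o^5 - 7.76*o^4 + 2.11*o^3 + 8.32*o^2 + 1.54*o - 3.69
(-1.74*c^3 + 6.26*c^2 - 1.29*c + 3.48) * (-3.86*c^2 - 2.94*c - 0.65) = 6.7164*c^5 - 19.048*c^4 - 12.294*c^3 - 13.7092*c^2 - 9.3927*c - 2.262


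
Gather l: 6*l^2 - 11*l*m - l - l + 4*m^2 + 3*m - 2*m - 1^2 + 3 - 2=6*l^2 + l*(-11*m - 2) + 4*m^2 + m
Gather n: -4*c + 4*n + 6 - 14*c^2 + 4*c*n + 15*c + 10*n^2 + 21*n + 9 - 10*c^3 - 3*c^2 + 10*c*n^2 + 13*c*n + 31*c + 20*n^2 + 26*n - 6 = -10*c^3 - 17*c^2 + 42*c + n^2*(10*c + 30) + n*(17*c + 51) + 9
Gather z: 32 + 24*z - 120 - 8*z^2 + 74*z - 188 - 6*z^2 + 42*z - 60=-14*z^2 + 140*z - 336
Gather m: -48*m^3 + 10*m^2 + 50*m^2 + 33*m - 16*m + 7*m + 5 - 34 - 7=-48*m^3 + 60*m^2 + 24*m - 36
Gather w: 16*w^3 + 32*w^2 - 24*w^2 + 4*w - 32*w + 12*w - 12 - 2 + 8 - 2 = 16*w^3 + 8*w^2 - 16*w - 8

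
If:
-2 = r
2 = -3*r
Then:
No Solution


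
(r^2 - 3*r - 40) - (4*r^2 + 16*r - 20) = -3*r^2 - 19*r - 20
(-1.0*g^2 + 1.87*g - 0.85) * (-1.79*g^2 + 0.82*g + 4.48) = 1.79*g^4 - 4.1673*g^3 - 1.4251*g^2 + 7.6806*g - 3.808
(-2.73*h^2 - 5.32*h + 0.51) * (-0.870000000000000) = 2.3751*h^2 + 4.6284*h - 0.4437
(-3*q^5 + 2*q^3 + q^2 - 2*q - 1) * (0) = 0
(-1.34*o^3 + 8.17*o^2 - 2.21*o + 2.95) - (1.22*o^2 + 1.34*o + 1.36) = -1.34*o^3 + 6.95*o^2 - 3.55*o + 1.59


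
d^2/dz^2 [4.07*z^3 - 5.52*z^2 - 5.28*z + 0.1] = 24.42*z - 11.04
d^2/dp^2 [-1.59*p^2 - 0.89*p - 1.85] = -3.18000000000000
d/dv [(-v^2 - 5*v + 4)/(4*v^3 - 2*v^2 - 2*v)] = (v^4 + 10*v^3 - 14*v^2 + 4*v + 2)/(v^2*(4*v^4 - 4*v^3 - 3*v^2 + 2*v + 1))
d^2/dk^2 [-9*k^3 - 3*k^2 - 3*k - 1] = -54*k - 6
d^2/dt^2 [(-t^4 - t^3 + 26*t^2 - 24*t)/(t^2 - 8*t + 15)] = 2*(-t^6 + 24*t^5 - 237*t^4 + 1095*t^3 - 2160*t^2 + 405*t + 2970)/(t^6 - 24*t^5 + 237*t^4 - 1232*t^3 + 3555*t^2 - 5400*t + 3375)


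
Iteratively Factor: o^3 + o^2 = (o + 1)*(o^2) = o*(o + 1)*(o)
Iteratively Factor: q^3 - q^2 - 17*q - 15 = (q - 5)*(q^2 + 4*q + 3) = (q - 5)*(q + 3)*(q + 1)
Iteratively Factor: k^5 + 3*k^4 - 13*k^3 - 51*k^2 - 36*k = (k + 3)*(k^4 - 13*k^2 - 12*k) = (k + 1)*(k + 3)*(k^3 - k^2 - 12*k) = (k + 1)*(k + 3)^2*(k^2 - 4*k) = (k - 4)*(k + 1)*(k + 3)^2*(k)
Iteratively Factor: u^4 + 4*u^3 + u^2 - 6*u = (u - 1)*(u^3 + 5*u^2 + 6*u) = (u - 1)*(u + 3)*(u^2 + 2*u) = u*(u - 1)*(u + 3)*(u + 2)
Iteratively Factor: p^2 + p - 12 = (p + 4)*(p - 3)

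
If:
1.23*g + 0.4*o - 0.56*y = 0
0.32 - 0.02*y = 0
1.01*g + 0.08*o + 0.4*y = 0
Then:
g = -10.72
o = 55.37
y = 16.00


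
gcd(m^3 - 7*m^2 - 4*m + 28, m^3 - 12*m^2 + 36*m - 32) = m - 2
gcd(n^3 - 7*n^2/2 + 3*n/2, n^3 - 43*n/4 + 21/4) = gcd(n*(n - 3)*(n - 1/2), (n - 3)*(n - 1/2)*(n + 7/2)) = n^2 - 7*n/2 + 3/2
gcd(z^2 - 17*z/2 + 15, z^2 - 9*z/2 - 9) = z - 6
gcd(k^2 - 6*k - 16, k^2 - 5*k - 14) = k + 2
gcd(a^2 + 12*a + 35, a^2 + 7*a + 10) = a + 5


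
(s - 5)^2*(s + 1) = s^3 - 9*s^2 + 15*s + 25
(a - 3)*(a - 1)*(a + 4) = a^3 - 13*a + 12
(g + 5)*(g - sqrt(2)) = g^2 - sqrt(2)*g + 5*g - 5*sqrt(2)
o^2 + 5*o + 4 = (o + 1)*(o + 4)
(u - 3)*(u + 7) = u^2 + 4*u - 21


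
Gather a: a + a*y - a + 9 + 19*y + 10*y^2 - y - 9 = a*y + 10*y^2 + 18*y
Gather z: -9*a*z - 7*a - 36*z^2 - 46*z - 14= -7*a - 36*z^2 + z*(-9*a - 46) - 14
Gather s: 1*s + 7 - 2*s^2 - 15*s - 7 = -2*s^2 - 14*s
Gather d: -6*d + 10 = 10 - 6*d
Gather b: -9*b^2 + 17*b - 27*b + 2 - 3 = -9*b^2 - 10*b - 1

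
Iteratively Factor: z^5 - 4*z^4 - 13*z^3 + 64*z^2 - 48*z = (z - 1)*(z^4 - 3*z^3 - 16*z^2 + 48*z) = (z - 3)*(z - 1)*(z^3 - 16*z) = (z - 3)*(z - 1)*(z + 4)*(z^2 - 4*z) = (z - 4)*(z - 3)*(z - 1)*(z + 4)*(z)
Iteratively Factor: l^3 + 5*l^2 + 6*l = (l + 3)*(l^2 + 2*l) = l*(l + 3)*(l + 2)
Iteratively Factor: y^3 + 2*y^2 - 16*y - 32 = (y - 4)*(y^2 + 6*y + 8) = (y - 4)*(y + 2)*(y + 4)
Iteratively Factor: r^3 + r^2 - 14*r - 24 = (r + 3)*(r^2 - 2*r - 8) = (r - 4)*(r + 3)*(r + 2)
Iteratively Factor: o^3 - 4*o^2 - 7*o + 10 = (o + 2)*(o^2 - 6*o + 5) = (o - 1)*(o + 2)*(o - 5)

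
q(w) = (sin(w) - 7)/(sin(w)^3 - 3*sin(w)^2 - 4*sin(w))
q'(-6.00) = -20.57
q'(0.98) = -1.14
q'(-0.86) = 15.82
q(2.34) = 1.55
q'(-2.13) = -35.30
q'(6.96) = -3.00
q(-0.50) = -6.69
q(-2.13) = -12.54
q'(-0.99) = 31.28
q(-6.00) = 5.05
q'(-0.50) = -1.49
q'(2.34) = 1.97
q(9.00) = 3.16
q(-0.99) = -11.82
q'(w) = (sin(w) - 7)*(-3*sin(w)^2*cos(w) + 6*sin(w)*cos(w) + 4*cos(w))/(sin(w)^3 - 3*sin(w)^2 - 4*sin(w))^2 + cos(w)/(sin(w)^3 - 3*sin(w)^2 - 4*sin(w))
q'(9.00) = 8.65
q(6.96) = 1.85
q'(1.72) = 0.20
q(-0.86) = -8.88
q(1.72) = 1.02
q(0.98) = 1.28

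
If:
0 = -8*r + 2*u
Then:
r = u/4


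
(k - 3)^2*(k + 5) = k^3 - k^2 - 21*k + 45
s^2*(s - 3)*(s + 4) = s^4 + s^3 - 12*s^2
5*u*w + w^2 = w*(5*u + w)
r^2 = r^2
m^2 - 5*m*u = m*(m - 5*u)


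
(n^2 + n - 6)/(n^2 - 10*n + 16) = (n + 3)/(n - 8)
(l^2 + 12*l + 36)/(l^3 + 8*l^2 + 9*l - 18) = (l + 6)/(l^2 + 2*l - 3)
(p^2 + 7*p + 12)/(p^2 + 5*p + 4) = (p + 3)/(p + 1)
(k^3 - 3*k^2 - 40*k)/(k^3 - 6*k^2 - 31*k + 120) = k/(k - 3)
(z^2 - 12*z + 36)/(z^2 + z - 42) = (z - 6)/(z + 7)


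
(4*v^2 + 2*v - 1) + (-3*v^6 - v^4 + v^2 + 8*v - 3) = -3*v^6 - v^4 + 5*v^2 + 10*v - 4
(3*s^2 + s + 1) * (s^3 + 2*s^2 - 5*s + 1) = 3*s^5 + 7*s^4 - 12*s^3 - 4*s + 1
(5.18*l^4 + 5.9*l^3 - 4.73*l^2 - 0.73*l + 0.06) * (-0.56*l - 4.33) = -2.9008*l^5 - 25.7334*l^4 - 22.8982*l^3 + 20.8897*l^2 + 3.1273*l - 0.2598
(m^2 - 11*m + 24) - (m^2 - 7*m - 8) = 32 - 4*m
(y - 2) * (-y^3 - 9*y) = -y^4 + 2*y^3 - 9*y^2 + 18*y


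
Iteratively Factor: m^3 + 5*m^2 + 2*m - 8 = (m + 2)*(m^2 + 3*m - 4) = (m - 1)*(m + 2)*(m + 4)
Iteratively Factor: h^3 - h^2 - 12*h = (h + 3)*(h^2 - 4*h) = (h - 4)*(h + 3)*(h)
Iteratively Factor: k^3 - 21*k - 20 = (k + 4)*(k^2 - 4*k - 5) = (k + 1)*(k + 4)*(k - 5)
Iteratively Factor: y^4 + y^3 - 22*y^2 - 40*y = (y - 5)*(y^3 + 6*y^2 + 8*y) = y*(y - 5)*(y^2 + 6*y + 8) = y*(y - 5)*(y + 4)*(y + 2)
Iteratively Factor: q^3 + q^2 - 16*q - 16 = (q + 1)*(q^2 - 16) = (q - 4)*(q + 1)*(q + 4)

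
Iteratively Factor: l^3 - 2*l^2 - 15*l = (l - 5)*(l^2 + 3*l) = (l - 5)*(l + 3)*(l)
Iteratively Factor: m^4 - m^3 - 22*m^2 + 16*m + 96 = (m - 3)*(m^3 + 2*m^2 - 16*m - 32) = (m - 3)*(m + 4)*(m^2 - 2*m - 8) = (m - 4)*(m - 3)*(m + 4)*(m + 2)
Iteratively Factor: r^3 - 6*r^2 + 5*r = (r - 1)*(r^2 - 5*r) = r*(r - 1)*(r - 5)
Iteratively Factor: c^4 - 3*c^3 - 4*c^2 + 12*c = (c + 2)*(c^3 - 5*c^2 + 6*c) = (c - 3)*(c + 2)*(c^2 - 2*c) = (c - 3)*(c - 2)*(c + 2)*(c)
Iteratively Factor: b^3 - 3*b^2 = (b - 3)*(b^2) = b*(b - 3)*(b)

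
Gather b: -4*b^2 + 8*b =-4*b^2 + 8*b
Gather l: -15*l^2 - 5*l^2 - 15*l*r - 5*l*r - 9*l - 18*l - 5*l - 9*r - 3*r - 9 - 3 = -20*l^2 + l*(-20*r - 32) - 12*r - 12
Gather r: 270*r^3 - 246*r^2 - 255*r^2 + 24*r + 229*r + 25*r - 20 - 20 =270*r^3 - 501*r^2 + 278*r - 40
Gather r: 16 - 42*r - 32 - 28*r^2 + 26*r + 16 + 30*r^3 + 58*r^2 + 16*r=30*r^3 + 30*r^2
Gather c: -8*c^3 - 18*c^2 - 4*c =-8*c^3 - 18*c^2 - 4*c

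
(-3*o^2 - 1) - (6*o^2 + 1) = -9*o^2 - 2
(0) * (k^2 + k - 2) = 0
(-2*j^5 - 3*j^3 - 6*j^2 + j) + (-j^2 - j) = -2*j^5 - 3*j^3 - 7*j^2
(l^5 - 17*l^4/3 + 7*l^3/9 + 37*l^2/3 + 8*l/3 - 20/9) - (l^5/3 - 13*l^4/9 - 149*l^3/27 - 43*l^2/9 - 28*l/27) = 2*l^5/3 - 38*l^4/9 + 170*l^3/27 + 154*l^2/9 + 100*l/27 - 20/9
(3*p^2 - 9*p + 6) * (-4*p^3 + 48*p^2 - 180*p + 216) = -12*p^5 + 180*p^4 - 996*p^3 + 2556*p^2 - 3024*p + 1296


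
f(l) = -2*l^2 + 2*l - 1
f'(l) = 2 - 4*l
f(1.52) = -2.58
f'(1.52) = -4.08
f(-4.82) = -57.10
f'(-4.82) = 21.28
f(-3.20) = -27.88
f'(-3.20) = 14.80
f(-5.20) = -65.48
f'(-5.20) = 22.80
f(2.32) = -7.12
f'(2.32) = -7.28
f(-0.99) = -4.94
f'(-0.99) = 5.96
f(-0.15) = -1.34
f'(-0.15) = 2.60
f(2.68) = -10.00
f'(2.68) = -8.72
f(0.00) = -1.00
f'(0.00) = 2.00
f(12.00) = -265.00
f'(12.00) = -46.00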